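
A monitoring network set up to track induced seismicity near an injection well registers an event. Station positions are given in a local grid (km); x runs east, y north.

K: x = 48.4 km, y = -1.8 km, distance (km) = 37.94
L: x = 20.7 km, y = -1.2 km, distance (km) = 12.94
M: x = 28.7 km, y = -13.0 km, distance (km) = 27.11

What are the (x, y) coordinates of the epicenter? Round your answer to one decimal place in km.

Circle about each station: (x − 48.4)² + (y + 1.8)² = 37.94²; (x − 20.7)² + (y + 1.2)² = 12.94²; (x − 28.7)² + (y + 13.0)² = 27.11².
Subtracting the K equation from the L and M equations removes the quadratic terms:
-55.4 x + 1.2 y = -643.87
-39.4 x − 22.4 y = -648.62
Solving the 2×2 system: x ≈ 11.8, y ≈ 8.2 km.
Check against K (with the unrounded x, y): √((x − 48.4)²+(y + 1.8)²) = 37.94 ≈ 37.94 km. ✓

x ≈ 11.8 km, y ≈ 8.2 km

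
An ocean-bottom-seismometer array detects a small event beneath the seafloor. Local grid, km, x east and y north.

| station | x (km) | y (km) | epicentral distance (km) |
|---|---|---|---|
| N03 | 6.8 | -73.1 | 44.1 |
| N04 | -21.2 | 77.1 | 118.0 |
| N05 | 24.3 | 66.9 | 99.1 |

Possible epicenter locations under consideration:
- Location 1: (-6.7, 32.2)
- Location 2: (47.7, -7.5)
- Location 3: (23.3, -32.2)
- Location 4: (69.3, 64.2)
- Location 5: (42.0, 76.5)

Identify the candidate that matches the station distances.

For each candidate, compare |candidate − station| to the reported distance:
Location 1: residuals N03 62.1, N04 70.8, N05 52.6 → max 70.8 km
Location 2: residuals N03 33.2, N04 8.9, N05 21.1 → max 33.2 km
Location 3: residuals N03 0.0, N04 0.0, N05 0.0 → max 0.0 km
Location 4: residuals N03 106.8, N04 26.6, N05 54.0 → max 106.8 km
Location 5: residuals N03 109.6, N04 54.8, N05 79.0 → max 109.6 km
Only Location 3 has all residuals ≈ 0.

Location 3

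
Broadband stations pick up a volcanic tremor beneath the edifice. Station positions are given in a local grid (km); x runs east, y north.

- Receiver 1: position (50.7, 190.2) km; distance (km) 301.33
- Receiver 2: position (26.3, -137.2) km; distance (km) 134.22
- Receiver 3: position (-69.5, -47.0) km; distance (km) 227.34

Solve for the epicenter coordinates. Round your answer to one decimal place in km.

Circle about each station: (x − 50.7)² + (y − 190.2)² = 301.33²; (x − 26.3)² + (y + 137.2)² = 134.22²; (x + 69.5)² + (y + 47.0)² = 227.34².
Subtracting the Receiver 1 equation from the Receiver 2 and Receiver 3 equations removes the quadratic terms:
-48.8 x − 654.8 y = 53553.76
-240.4 x − 474.4 y = 7409.01
Solving the 2×2 system: x ≈ 153.1, y ≈ -93.2 km.
Check against Receiver 1 (with the unrounded x, y): √((x − 50.7)²+(y − 190.2)²) = 301.33 ≈ 301.33 km. ✓

(153.1, -93.2)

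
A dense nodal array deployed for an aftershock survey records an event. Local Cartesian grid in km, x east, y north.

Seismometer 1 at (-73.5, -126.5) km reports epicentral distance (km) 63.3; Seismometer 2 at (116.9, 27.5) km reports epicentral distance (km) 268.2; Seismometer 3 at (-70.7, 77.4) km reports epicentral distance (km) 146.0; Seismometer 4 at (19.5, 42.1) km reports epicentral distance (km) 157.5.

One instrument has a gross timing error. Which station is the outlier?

Seismometer 2

Solve using three stations at a time. Using Seismometer 1, Seismometer 3, Seismometer 4 (subtract circle equations pairwise → linear system) gives (x, y) ≈ (-94.4, -66.7).
Distances from that point to each station vs reported:
  Seismometer 1: calculated 63.4 vs reported 63.3 → residual 0.1 km
  Seismometer 2: calculated 231.4 vs reported 268.2 → residual 36.8 km
  Seismometer 3: calculated 146.0 vs reported 146.0 → residual 0.0 km
  Seismometer 4: calculated 157.5 vs reported 157.5 → residual 0.0 km
Seismometer 1, Seismometer 3, Seismometer 4 are mutually consistent (residuals ≈ 0); Seismometer 2 is off by 36.8 km.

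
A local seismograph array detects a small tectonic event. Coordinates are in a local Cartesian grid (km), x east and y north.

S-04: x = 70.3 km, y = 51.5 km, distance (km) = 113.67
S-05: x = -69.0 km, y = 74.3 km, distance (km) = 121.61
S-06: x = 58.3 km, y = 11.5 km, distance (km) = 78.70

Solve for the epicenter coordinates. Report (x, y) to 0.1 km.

Circle about each station: (x − 70.3)² + (y − 51.5)² = 113.67²; (x + 69.0)² + (y − 74.3)² = 121.61²; (x − 58.3)² + (y − 11.5)² = 78.70².
Subtracting the S-04 equation from the S-05 and S-06 equations removes the quadratic terms:
-278.6 x + 45.6 y = 819.03
-24.0 x − 80.0 y = 2663.98
Solving the 2×2 system: x ≈ -8.0, y ≈ -30.9 km.

x ≈ -8.0 km, y ≈ -30.9 km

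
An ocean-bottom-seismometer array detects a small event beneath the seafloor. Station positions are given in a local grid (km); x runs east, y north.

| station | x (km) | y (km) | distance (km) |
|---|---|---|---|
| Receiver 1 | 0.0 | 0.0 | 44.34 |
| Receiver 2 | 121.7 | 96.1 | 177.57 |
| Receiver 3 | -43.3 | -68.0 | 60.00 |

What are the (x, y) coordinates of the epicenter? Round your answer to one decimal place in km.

Circle about each station: x² + y² = 44.34²; (x − 121.7)² + (y − 96.1)² = 177.57²; (x + 43.3)² + (y + 68.0)² = 60.00².
Subtracting the Receiver 1 equation from the Receiver 2 and Receiver 3 equations removes the quadratic terms:
243.4 x + 192.2 y = -5518.97
-86.6 x − 136.0 y = 4864.93
Solving the 2×2 system: x ≈ 11.2, y ≈ -42.9 km.

x ≈ 11.2 km, y ≈ -42.9 km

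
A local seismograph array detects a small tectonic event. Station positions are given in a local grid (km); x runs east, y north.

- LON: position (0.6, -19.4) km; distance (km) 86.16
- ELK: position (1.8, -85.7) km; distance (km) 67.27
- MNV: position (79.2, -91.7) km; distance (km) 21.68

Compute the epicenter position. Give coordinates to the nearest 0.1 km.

Circle about each station: (x − 0.6)² + (y + 19.4)² = 86.16²; (x − 1.8)² + (y + 85.7)² = 67.27²; (x − 79.2)² + (y + 91.7)² = 21.68².
Subtracting the LON equation from the ELK and MNV equations removes the quadratic terms:
2.4 x − 132.6 y = 9869.30
157.2 x − 144.6 y = 21258.33
Solving the 2×2 system: x ≈ 67.9, y ≈ -73.2 km.

x ≈ 67.9 km, y ≈ -73.2 km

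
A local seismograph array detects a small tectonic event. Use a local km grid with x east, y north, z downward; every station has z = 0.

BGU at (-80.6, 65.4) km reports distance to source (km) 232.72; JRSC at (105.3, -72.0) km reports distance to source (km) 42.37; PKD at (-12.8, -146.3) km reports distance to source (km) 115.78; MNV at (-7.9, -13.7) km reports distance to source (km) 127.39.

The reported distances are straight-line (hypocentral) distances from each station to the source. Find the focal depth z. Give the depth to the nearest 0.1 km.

30.5 km

Each station gives a sphere (x−x_i)² + (y−y_i)² + z² = d_i² (stations at z=0).
Subtracting the BGU sphere from JRSC and PKD: z² cancels, leaving linear equations in x and y:
371.8 x − 274.8 y = 57861.95
135.6 x − 423.4 y = 51547.60
Solving: x ≈ 86.000, y ≈ -94.204 km (keep extra digits for the depth step; rounded: 86.0, -94.2).
Then from the BGU sphere: z² = 232.72² − (x + 80.6)² − (y − 65.4)² with x = 86.000, y = -94.204, so z ≈ 30.489 ≈ 30.5 km.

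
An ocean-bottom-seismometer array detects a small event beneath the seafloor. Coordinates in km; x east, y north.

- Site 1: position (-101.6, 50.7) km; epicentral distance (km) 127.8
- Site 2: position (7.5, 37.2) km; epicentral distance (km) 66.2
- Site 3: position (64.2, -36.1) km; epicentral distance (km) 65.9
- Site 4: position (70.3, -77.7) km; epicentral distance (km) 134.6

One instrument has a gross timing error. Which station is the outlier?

Site 4

Solve using three stations at a time. Using Site 1, Site 2, Site 3 (subtract circle equations pairwise → linear system) gives (x, y) ≈ (-1.2, -28.4).
Distances from that point to each station vs reported:
  Site 1: calculated 127.8 vs reported 127.8 → residual 0.0 km
  Site 2: calculated 66.2 vs reported 66.2 → residual 0.0 km
  Site 3: calculated 65.9 vs reported 65.9 → residual 0.0 km
  Site 4: calculated 86.9 vs reported 134.6 → residual 47.7 km
Site 1, Site 2, Site 3 are mutually consistent (residuals ≈ 0); Site 4 is off by 47.7 km.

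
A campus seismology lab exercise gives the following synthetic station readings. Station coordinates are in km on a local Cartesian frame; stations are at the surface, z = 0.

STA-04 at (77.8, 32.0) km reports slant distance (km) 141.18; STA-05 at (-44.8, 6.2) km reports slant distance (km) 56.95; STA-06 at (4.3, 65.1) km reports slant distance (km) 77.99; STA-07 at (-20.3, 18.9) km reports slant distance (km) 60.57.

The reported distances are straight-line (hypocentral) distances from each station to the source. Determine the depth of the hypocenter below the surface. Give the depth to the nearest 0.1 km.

43.1 km

Each station gives a sphere (x−x_i)² + (y−y_i)² + z² = d_i² (stations at z=0).
Subtracting the STA-04 sphere from STA-05 and STA-06: z² cancels, leaving linear equations in x and y:
-245.2 x − 51.6 y = 11657.13
-147.0 x + 66.2 y = 11029.01
Solving: x ≈ -56.295, y ≈ 41.596 km (keep extra digits for the depth step; rounded: -56.3, 41.6).
Then from the STA-04 sphere: z² = 141.18² − (x − 77.8)² − (y − 32.0)² with x = -56.295, y = 41.596, so z ≈ 43.107 ≈ 43.1 km.
Check against STA-07 (with the unrounded solution): distance 60.57 ≈ 60.57 km. ✓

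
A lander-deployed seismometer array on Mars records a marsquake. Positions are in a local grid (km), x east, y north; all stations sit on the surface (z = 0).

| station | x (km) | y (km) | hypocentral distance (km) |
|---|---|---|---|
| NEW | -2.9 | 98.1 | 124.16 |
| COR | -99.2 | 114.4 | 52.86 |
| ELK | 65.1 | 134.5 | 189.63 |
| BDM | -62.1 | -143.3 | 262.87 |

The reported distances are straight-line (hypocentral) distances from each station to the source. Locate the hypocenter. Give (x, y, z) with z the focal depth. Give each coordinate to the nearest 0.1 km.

Each station gives a sphere (x−x_i)² + (y−y_i)² + z² = d_i² (stations at z=0).
Subtracting the NEW sphere from COR and ELK: z² cancels, leaving linear equations in x and y:
-192.6 x + 32.6 y = 25917.51
136.0 x + 72.8 y = -7847.59
Solving: x ≈ -116.101, y ≈ 109.095 km (keep extra digits for the depth step; rounded: -116.1, 109.1).
Then from the NEW sphere: z² = 124.16² − (x + 2.9)² − (y − 98.1)² with x = -116.101, y = 109.095, so z ≈ 49.803 ≈ 49.8 km.
Check against BDM (with the unrounded solution): distance 262.87 ≈ 262.87 km. ✓

(-116.1, 109.1, 49.8)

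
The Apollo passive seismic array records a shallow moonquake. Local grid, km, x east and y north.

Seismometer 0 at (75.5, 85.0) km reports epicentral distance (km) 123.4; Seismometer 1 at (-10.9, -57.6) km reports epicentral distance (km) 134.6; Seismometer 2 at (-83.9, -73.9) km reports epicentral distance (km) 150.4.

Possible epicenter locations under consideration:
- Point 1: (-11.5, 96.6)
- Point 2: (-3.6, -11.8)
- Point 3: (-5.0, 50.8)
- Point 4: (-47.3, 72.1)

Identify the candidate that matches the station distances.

Point 4

For each candidate, compare |candidate − station| to the reported distance:
Point 1: residuals Seismometer 0 35.6, Seismometer 1 19.6, Seismometer 2 34.8 → max 35.6 km
Point 2: residuals Seismometer 0 1.6, Seismometer 1 88.2, Seismometer 2 48.9 → max 88.2 km
Point 3: residuals Seismometer 0 35.9, Seismometer 1 26.0, Seismometer 2 2.8 → max 35.9 km
Point 4: residuals Seismometer 0 0.1, Seismometer 1 0.1, Seismometer 2 0.1 → max 0.1 km
Only Point 4 has all residuals ≈ 0.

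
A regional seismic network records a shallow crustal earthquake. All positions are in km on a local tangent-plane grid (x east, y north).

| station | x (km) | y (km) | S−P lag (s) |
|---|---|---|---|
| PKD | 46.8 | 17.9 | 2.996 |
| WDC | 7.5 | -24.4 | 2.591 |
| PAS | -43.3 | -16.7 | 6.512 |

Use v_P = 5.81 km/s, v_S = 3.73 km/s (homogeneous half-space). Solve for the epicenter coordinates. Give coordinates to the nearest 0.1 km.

23.0 km east, -2.3 km north

Distance from S−P lag: d = Δt · v_P v_S / (v_P − v_S) = Δt · (5.81·3.73)/(5.81−3.73) ≈ 10.4189·Δt.
So d_PKD = 31.22, d_WDC = 27.00, d_PAS = 67.85 km.
Circle about each station: (x − 46.8)² + (y − 17.9)² = 31.22²; (x − 7.5)² + (y + 24.4)² = 27.00²; (x + 43.3)² + (y + 16.7)² = 67.85².
Subtracting the PKD equation from the WDC and PAS equations removes the quadratic terms:
-78.6 x − 84.6 y = -1613.35
-180.2 x − 69.2 y = -3985.80
Solving the 2×2 system: x ≈ 23.0, y ≈ -2.3 km.
Check against PKD (with the unrounded x, y): √((x − 46.8)²+(y − 17.9)²) = 31.22 ≈ 31.22 km. ✓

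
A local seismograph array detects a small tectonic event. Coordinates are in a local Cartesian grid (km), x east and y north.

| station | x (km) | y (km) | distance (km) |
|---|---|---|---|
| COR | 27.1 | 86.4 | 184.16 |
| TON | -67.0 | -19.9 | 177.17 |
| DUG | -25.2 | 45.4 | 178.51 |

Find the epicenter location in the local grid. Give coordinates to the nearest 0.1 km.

Circle about each station: (x − 27.1)² + (y − 86.4)² = 184.16²; (x + 67.0)² + (y + 19.9)² = 177.17²; (x + 25.2)² + (y − 45.4)² = 178.51².
Subtracting the COR equation from the TON and DUG equations removes the quadratic terms:
-188.2 x − 212.6 y = -788.66
-104.6 x − 82.0 y = -3454.08
Solving the 2×2 system: x ≈ 98.4, y ≈ -83.4 km.

x ≈ 98.4 km, y ≈ -83.4 km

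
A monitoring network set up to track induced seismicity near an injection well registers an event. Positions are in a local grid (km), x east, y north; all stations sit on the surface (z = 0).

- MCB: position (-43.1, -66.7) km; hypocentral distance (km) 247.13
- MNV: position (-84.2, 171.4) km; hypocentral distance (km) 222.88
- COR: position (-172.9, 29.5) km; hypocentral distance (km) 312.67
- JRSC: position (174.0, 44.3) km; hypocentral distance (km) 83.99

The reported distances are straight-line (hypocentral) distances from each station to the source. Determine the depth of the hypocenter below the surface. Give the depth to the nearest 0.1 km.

26.8 km

Each station gives a sphere (x−x_i)² + (y−y_i)² + z² = d_i² (stations at z=0).
Subtracting the MCB sphere from MNV and COR: z² cancels, leaving linear equations in x and y:
-82.2 x + 476.2 y = 41558.84
-259.6 x + 192.4 y = -12231.13
Solving: x ≈ 128.197, y ≈ 109.401 km (keep extra digits for the depth step; rounded: 128.2, 109.4).
Then from the MCB sphere: z² = 247.13² − (x + 43.1)² − (y + 66.7)² with x = 128.197, y = 109.401, so z ≈ 26.814 ≈ 26.8 km.
Check against JRSC (with the unrounded solution): distance 84.00 ≈ 83.99 km. ✓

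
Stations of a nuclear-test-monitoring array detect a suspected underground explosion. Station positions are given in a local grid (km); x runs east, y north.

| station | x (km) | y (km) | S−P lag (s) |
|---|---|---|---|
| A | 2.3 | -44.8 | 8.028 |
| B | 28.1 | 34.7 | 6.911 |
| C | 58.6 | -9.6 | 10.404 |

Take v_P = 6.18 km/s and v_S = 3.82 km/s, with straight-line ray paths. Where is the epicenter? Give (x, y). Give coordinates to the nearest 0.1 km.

Distance from S−P lag: d = Δt · v_P v_S / (v_P − v_S) = Δt · (6.18·3.82)/(6.18−3.82) ≈ 10.0032·Δt.
So d_A = 80.31, d_B = 69.13, d_C = 104.07 km.
Circle about each station: (x − 2.3)² + (y + 44.8)² = 80.31²; (x − 28.1)² + (y − 34.7)² = 69.13²; (x − 58.6)² + (y + 9.6)² = 104.07².
Subtracting the A equation from the B and C equations removes the quadratic terms:
51.6 x + 159.0 y = 1652.11
112.6 x + 70.4 y = -2867.08
Solving the 2×2 system: x ≈ -40.1, y ≈ 23.4 km.

x ≈ -40.1 km, y ≈ 23.4 km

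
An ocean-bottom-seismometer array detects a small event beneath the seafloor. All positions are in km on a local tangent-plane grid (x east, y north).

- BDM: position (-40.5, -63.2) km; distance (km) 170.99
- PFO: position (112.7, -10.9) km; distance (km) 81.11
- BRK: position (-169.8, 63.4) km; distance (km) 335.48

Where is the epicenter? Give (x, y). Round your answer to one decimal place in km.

x ≈ 128.3 km, y ≈ -90.5 km

Circle about each station: (x + 40.5)² + (y + 63.2)² = 170.99²; (x − 112.7)² + (y + 10.9)² = 81.11²; (x + 169.8)² + (y − 63.4)² = 335.48².
Subtracting pairs of circle equations eliminates x²+y² and gives linear equations (the radical axes):
306.4 x + 104.6 y = 29844.36
-258.6 x + 253.2 y = -56092.14
Solving the 2×2 system: x ≈ 128.3, y ≈ -90.5 km.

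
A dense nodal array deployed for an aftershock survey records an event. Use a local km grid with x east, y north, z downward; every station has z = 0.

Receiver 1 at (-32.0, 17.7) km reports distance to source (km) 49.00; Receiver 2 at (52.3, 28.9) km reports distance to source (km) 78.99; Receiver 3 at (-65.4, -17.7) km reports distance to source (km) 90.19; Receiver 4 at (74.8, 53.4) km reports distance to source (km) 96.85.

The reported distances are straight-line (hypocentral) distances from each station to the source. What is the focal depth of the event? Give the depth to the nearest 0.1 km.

33.0 km

Each station gives a sphere (x−x_i)² + (y−y_i)² + z² = d_i² (stations at z=0).
Subtracting the Receiver 1 sphere from Receiver 2 and Receiver 3: z² cancels, leaving linear equations in x and y:
168.6 x + 22.4 y = -1605.21
-66.8 x − 70.8 y = -2480.08
Solving: x ≈ -16.206, y ≈ 50.320 km (keep extra digits for the depth step; rounded: -16.2, 50.3).
Then from the Receiver 1 sphere: z² = 49.00² − (x + 32.0)² − (y − 17.7)² with x = -16.206, y = 50.320, so z ≈ 32.977 ≈ 33.0 km.
Check against Receiver 4 (with the unrounded solution): distance 96.85 ≈ 96.85 km. ✓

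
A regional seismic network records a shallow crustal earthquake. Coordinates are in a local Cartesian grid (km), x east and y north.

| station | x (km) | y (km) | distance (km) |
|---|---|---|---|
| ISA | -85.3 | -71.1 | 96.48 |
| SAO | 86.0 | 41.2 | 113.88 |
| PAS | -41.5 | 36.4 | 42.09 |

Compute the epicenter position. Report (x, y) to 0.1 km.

Circle about each station: (x + 85.3)² + (y + 71.1)² = 96.48²; (x − 86.0)² + (y − 41.2)² = 113.88²; (x + 41.5)² + (y − 36.4)² = 42.09².
Subtracting the ISA equation from the SAO and PAS equations removes the quadratic terms:
342.6 x + 224.6 y = -6898.12
87.6 x + 215.0 y = -1747.27
Solving the 2×2 system: x ≈ -20.2, y ≈ 0.1 km.
Check against ISA (with the unrounded x, y): √((x + 85.3)²+(y + 71.1)²) = 96.48 ≈ 96.48 km. ✓

(-20.2, 0.1)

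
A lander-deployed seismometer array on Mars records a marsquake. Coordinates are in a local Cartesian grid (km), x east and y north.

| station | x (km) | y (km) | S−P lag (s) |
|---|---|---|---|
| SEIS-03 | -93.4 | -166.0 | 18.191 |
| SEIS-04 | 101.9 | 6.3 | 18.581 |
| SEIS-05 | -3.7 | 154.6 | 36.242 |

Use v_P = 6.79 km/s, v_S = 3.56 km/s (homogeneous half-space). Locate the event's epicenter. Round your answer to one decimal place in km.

32.5 km east, -114.2 km north

Distance from S−P lag: d = Δt · v_P v_S / (v_P − v_S) = Δt · (6.79·3.56)/(6.79−3.56) ≈ 7.4837·Δt.
So d_SEIS-03 = 136.14, d_SEIS-04 = 139.05, d_SEIS-05 = 271.22 km.
Circle about each station: (x + 93.4)² + (y + 166.0)² = 136.14²; (x − 101.9)² + (y − 6.3)² = 139.05²; (x + 3.7)² + (y − 154.6)² = 271.22².
Subtracting the SEIS-03 equation from the SEIS-04 and SEIS-05 equations removes the quadratic terms:
390.6 x + 344.6 y = -26657.06
179.4 x + 641.2 y = -67390.90
Solving the 2×2 system: x ≈ 32.5, y ≈ -114.2 km.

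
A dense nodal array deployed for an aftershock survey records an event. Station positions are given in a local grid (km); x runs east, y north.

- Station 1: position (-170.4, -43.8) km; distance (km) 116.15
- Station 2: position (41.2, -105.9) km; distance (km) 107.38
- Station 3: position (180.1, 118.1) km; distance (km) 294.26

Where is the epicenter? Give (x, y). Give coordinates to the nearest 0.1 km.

x ≈ -55.2 km, y ≈ -58.6 km

Circle about each station: (x + 170.4)² + (y + 43.8)² = 116.15²; (x − 41.2)² + (y + 105.9)² = 107.38²; (x − 180.1)² + (y − 118.1)² = 294.26².
Subtracting the Station 1 equation from the Station 2 and Station 3 equations removes the quadratic terms:
423.2 x − 124.2 y = -16081.99
701.0 x + 323.8 y = -57669.11
Solving the 2×2 system: x ≈ -55.2, y ≈ -58.6 km.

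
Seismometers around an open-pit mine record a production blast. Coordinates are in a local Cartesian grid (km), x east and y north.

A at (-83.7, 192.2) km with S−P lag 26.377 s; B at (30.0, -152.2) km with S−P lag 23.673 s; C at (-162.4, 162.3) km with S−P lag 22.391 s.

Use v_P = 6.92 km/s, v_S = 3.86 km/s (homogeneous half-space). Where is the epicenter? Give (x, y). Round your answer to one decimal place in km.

Distance from S−P lag: d = Δt · v_P v_S / (v_P − v_S) = Δt · (6.92·3.86)/(6.92−3.86) ≈ 8.7292·Δt.
So d_A = 230.25, d_B = 206.65, d_C = 195.45 km.
Circle about each station: (x + 83.7)² + (y − 192.2)² = 230.25²; (x − 30.0)² + (y + 152.2)² = 206.65²; (x + 162.4)² + (y − 162.3)² = 195.45².
Subtracting pairs of circle equations eliminates x²+y² and gives linear equations (the radical axes):
227.4 x − 688.8 y = -9570.85
-157.4 x − 59.8 y = 23582.88
Solving the 2×2 system: x ≈ -137.8, y ≈ -31.6 km.

-137.8 km east, -31.6 km north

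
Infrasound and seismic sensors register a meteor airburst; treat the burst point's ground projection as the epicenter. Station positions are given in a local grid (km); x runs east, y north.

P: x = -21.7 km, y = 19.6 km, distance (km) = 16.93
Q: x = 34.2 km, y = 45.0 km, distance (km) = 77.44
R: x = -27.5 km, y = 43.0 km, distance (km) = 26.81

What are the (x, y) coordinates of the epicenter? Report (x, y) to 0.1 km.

Circle about each station: (x + 21.7)² + (y − 19.6)² = 16.93²; (x − 34.2)² + (y − 45.0)² = 77.44²; (x + 27.5)² + (y − 43.0)² = 26.81².
Subtracting pairs of circle equations eliminates x²+y² and gives linear equations (the radical axes):
111.8 x + 50.8 y = -3370.74
-11.6 x + 46.8 y = 1318.05
Solving the 2×2 system: x ≈ -38.6, y ≈ 18.6 km.

(-38.6, 18.6)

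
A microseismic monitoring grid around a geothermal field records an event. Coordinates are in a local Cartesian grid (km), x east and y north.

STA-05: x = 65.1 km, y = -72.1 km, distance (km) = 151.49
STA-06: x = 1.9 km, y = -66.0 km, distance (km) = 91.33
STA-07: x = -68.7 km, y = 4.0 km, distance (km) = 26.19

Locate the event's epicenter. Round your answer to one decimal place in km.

Circle about each station: (x − 65.1)² + (y + 72.1)² = 151.49²; (x − 1.9)² + (y + 66.0)² = 91.33²; (x + 68.7)² + (y − 4.0)² = 26.19².
Subtracting pairs of circle equations eliminates x²+y² and gives linear equations (the radical axes):
-126.4 x + 12.2 y = 9531.24
-267.6 x + 152.2 y = 17562.57
Solving the 2×2 system: x ≈ -77.4, y ≈ -20.7 km.
Check against STA-05 (with the unrounded x, y): √((x − 65.1)²+(y + 72.1)²) = 151.49 ≈ 151.49 km. ✓

(-77.4, -20.7)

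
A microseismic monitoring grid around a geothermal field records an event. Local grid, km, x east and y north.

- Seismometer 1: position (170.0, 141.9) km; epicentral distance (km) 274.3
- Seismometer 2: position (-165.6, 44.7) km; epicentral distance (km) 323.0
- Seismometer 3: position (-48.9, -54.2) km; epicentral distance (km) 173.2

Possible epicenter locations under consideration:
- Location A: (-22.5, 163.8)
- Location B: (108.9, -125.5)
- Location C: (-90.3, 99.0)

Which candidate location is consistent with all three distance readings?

Location B

For each candidate, compare |candidate − station| to the reported distance:
Location A: residuals Seismometer 1 80.6, Seismometer 2 136.8, Seismometer 3 46.4 → max 136.8 km
Location B: residuals Seismometer 1 0.0, Seismometer 2 0.0, Seismometer 3 0.0 → max 0.0 km
Location C: residuals Seismometer 1 10.5, Seismometer 2 230.2, Seismometer 3 14.5 → max 230.2 km
Only Location B has all residuals ≈ 0.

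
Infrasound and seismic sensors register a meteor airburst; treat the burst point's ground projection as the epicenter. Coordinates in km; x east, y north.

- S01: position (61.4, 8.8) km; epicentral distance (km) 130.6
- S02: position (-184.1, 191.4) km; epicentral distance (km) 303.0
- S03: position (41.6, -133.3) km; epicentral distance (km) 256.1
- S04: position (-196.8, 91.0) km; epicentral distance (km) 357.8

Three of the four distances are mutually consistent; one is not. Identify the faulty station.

S02

Solve using three stations at a time. Using S01, S03, S04 (subtract circle equations pairwise → linear system) gives (x, y) ≈ (161.0, 93.3).
Distances from that point to each station vs reported:
  S01: calculated 130.6 vs reported 130.6 → residual 0.0 km
  S02: calculated 358.8 vs reported 303.0 → residual 55.8 km
  S03: calculated 256.1 vs reported 256.1 → residual 0.0 km
  S04: calculated 357.8 vs reported 357.8 → residual 0.0 km
S01, S03, S04 are mutually consistent (residuals ≈ 0); S02 is off by 55.8 km.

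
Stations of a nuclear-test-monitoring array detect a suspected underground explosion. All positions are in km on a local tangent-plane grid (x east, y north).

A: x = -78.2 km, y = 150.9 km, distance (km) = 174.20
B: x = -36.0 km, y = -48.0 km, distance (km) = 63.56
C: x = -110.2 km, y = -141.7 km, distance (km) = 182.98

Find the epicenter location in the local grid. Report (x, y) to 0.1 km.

x ≈ 6.9 km, y ≈ -1.1 km

Circle about each station: (x + 78.2)² + (y − 150.9)² = 174.20²; (x + 36.0)² + (y + 48.0)² = 63.56²; (x + 110.2)² + (y + 141.7)² = 182.98².
Subtracting the A equation from the B and C equations removes the quadratic terms:
84.4 x − 397.8 y = 1019.72
-64.0 x − 585.2 y = 200.84
Solving the 2×2 system: x ≈ 6.9, y ≈ -1.1 km.
Check against A (with the unrounded x, y): √((x + 78.2)²+(y − 150.9)²) = 174.20 ≈ 174.20 km. ✓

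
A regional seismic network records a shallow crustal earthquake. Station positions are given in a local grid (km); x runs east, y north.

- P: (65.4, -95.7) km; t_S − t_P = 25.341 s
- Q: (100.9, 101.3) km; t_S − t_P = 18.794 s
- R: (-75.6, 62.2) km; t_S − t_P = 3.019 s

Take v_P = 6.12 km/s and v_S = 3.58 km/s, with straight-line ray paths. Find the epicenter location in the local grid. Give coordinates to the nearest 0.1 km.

Distance from S−P lag: d = Δt · v_P v_S / (v_P − v_S) = Δt · (6.12·3.58)/(6.12−3.58) ≈ 8.6258·Δt.
So d_P = 218.59, d_Q = 162.11, d_R = 26.04 km.
Circle about each station: (x − 65.4)² + (y + 95.7)² = 218.59²; (x − 100.9)² + (y − 101.3)² = 162.11²; (x + 75.6)² + (y − 62.2)² = 26.04².
Subtracting the P equation from the Q and R equations removes the quadratic terms:
71.0 x + 394.0 y = 28508.79
-282.0 x + 315.8 y = 43252.06
Solving the 2×2 system: x ≈ -60.2, y ≈ 83.2 km.

-60.2 km east, 83.2 km north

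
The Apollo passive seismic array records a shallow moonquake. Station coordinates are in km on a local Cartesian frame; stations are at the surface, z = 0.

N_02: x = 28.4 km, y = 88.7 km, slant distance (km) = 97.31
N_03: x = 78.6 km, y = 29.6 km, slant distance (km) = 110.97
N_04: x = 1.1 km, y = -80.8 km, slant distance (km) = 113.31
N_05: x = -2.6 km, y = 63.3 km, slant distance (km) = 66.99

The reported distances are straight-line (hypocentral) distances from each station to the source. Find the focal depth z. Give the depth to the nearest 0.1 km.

47.3 km

Each station gives a sphere (x−x_i)² + (y−y_i)² + z² = d_i² (stations at z=0).
Subtracting the N_02 sphere from N_03 and N_04: z² cancels, leaving linear equations in x and y:
100.4 x − 118.2 y = -4465.23
-54.6 x − 339.0 y = -5514.32
Solving: x ≈ -21.288, y ≈ 19.695 km (keep extra digits for the depth step; rounded: -21.3, 19.7).
Then from the N_02 sphere: z² = 97.31² − (x − 28.4)² − (y − 88.7)² with x = -21.288, y = 19.695, so z ≈ 47.314 ≈ 47.3 km.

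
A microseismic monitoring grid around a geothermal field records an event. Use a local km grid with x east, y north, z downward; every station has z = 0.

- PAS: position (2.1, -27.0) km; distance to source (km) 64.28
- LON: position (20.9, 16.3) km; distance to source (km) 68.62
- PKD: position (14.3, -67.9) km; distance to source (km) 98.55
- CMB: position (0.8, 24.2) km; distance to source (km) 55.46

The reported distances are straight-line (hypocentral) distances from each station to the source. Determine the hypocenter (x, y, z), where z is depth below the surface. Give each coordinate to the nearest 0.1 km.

x ≈ -34.6 km, y ≈ 8.0 km, depth ≈ 39.5 km

Each station gives a sphere (x−x_i)² + (y−y_i)² + z² = d_i² (stations at z=0).
Subtracting the PAS sphere from LON and PKD: z² cancels, leaving linear equations in x and y:
37.6 x + 86.6 y = -607.70
24.4 x − 81.8 y = -1498.69
Solving: x ≈ -34.594, y ≈ 8.003 km (keep extra digits for the depth step; rounded: -34.6, 8.0).
Then from the PAS sphere: z² = 64.28² − (x − 2.1)² − (y + 27.0)² with x = -34.594, y = 8.003, so z ≈ 39.500 ≈ 39.5 km.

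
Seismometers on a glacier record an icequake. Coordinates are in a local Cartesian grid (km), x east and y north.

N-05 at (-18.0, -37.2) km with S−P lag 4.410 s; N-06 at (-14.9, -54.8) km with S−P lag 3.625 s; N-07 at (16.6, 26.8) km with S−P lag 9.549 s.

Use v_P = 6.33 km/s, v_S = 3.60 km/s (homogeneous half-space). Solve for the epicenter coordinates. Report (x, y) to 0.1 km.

15.3 km east, -52.9 km north

Distance from S−P lag: d = Δt · v_P v_S / (v_P − v_S) = Δt · (6.33·3.60)/(6.33−3.60) ≈ 8.3473·Δt.
So d_N-05 = 36.81, d_N-06 = 30.26, d_N-07 = 79.71 km.
Circle about each station: (x + 18.0)² + (y + 37.2)² = 36.81²; (x + 14.9)² + (y + 54.8)² = 30.26²; (x − 16.6)² + (y − 26.8)² = 79.71².
Subtracting pairs of circle equations eliminates x²+y² and gives linear equations (the radical axes):
6.2 x − 35.2 y = 1956.52
69.2 x + 128.0 y = -5712.75
Solving the 2×2 system: x ≈ 15.3, y ≈ -52.9 km.
Check against N-05 (with the unrounded x, y): √((x + 18.0)²+(y + 37.2)²) = 36.79 ≈ 36.81 km. ✓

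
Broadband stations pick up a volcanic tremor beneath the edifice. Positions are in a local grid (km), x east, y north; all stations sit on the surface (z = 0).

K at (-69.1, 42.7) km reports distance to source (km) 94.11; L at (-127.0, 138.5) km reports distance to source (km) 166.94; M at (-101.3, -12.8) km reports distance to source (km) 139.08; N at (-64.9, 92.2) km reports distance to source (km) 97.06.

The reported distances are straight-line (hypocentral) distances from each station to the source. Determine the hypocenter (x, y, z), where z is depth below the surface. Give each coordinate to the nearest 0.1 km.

x ≈ 7.9 km, y ≈ 55.4 km, depth ≈ 52.6 km

Each station gives a sphere (x−x_i)² + (y−y_i)² + z² = d_i² (stations at z=0).
Subtracting the K sphere from L and M: z² cancels, leaving linear equations in x and y:
-115.8 x + 191.6 y = 9700.88
-64.4 x − 111.0 y = -6659.12
Solving: x ≈ 7.903, y ≈ 55.407 km (keep extra digits for the depth step; rounded: 7.9, 55.4).
Then from the K sphere: z² = 94.11² − (x + 69.1)² − (y − 42.7)² with x = 7.903, y = 55.407, so z ≈ 52.591 ≈ 52.6 km.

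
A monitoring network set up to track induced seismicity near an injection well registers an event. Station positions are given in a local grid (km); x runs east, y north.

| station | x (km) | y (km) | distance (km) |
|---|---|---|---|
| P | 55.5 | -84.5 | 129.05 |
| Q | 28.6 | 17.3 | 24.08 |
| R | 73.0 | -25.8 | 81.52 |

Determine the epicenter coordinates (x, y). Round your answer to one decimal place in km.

x ≈ 26.7 km, y ≈ 41.3 km

Circle about each station: (x − 55.5)² + (y + 84.5)² = 129.05²; (x − 28.6)² + (y − 17.3)² = 24.08²; (x − 73.0)² + (y + 25.8)² = 81.52².
Subtracting pairs of circle equations eliminates x²+y² and gives linear equations (the radical axes):
-53.8 x + 203.6 y = 6970.81
35.0 x + 117.4 y = 5782.53
Solving the 2×2 system: x ≈ 26.7, y ≈ 41.3 km.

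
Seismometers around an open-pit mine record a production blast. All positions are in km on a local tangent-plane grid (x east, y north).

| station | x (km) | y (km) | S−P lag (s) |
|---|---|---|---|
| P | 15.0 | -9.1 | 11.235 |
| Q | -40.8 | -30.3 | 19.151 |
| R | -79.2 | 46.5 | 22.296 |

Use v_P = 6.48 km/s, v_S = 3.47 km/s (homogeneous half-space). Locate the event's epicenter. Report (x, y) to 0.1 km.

(86.9, 34.2)

Distance from S−P lag: d = Δt · v_P v_S / (v_P − v_S) = Δt · (6.48·3.47)/(6.48−3.47) ≈ 7.4703·Δt.
So d_P = 83.93, d_Q = 143.06, d_R = 166.56 km.
Circle about each station: (x − 15.0)² + (y + 9.1)² = 83.93²; (x + 40.8)² + (y + 30.3)² = 143.06²; (x + 79.2)² + (y − 46.5)² = 166.56².
Subtracting pairs of circle equations eliminates x²+y² and gives linear equations (the radical axes):
-111.6 x − 42.4 y = -11147.00
-188.4 x + 111.2 y = -12570.91
Solving the 2×2 system: x ≈ 86.9, y ≈ 34.2 km.
Check against P (with the unrounded x, y): √((x − 15.0)²+(y + 9.1)²) = 83.92 ≈ 83.93 km. ✓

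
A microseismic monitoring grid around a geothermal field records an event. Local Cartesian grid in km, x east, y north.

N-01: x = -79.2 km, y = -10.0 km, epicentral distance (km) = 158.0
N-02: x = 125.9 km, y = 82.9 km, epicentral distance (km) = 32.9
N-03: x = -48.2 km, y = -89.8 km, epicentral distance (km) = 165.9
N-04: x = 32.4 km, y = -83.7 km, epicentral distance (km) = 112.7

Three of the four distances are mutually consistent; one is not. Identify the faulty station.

N-02

Solve using three stations at a time. Using N-01, N-03, N-04 (subtract circle equations pairwise → linear system) gives (x, y) ≈ (75.9, 20.4).
Distances from that point to each station vs reported:
  N-01: calculated 158.1 vs reported 158.0 → residual 0.1 km
  N-02: calculated 80.0 vs reported 32.9 → residual 47.1 km
  N-03: calculated 166.0 vs reported 165.9 → residual 0.1 km
  N-04: calculated 112.8 vs reported 112.7 → residual 0.1 km
N-01, N-03, N-04 are mutually consistent (residuals ≈ 0); N-02 is off by 47.1 km.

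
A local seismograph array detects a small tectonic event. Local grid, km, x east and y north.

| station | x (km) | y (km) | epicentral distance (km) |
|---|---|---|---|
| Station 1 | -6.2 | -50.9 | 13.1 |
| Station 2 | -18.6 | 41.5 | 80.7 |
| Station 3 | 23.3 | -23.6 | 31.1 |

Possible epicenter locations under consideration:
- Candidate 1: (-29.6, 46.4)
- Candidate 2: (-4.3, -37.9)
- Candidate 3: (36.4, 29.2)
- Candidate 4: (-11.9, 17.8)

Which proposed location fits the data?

Candidate 2

For each candidate, compare |candidate − station| to the reported distance:
Candidate 1: residuals Station 1 87.0, Station 2 68.7, Station 3 56.6 → max 87.0 km
Candidate 2: residuals Station 1 0.0, Station 2 0.0, Station 3 0.0 → max 0.0 km
Candidate 3: residuals Station 1 77.6, Station 2 24.3, Station 3 23.3 → max 77.6 km
Candidate 4: residuals Station 1 55.8, Station 2 56.1, Station 3 23.2 → max 56.1 km
Only Candidate 2 has all residuals ≈ 0.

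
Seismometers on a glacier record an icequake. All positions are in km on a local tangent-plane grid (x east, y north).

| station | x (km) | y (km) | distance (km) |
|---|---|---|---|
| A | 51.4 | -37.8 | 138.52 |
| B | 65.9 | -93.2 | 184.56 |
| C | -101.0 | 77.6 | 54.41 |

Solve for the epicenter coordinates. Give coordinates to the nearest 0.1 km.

-65.7 km east, 36.2 km north

Circle about each station: (x − 51.4)² + (y + 37.8)² = 138.52²; (x − 65.9)² + (y + 93.2)² = 184.56²; (x + 101.0)² + (y − 77.6)² = 54.41².
Subtracting pairs of circle equations eliminates x²+y² and gives linear equations (the radical axes):
29.0 x − 110.8 y = -5916.35
-304.8 x + 230.8 y = 28379.30
Solving the 2×2 system: x ≈ -65.7, y ≈ 36.2 km.
Check against A (with the unrounded x, y): √((x − 51.4)²+(y + 37.8)²) = 138.52 ≈ 138.52 km. ✓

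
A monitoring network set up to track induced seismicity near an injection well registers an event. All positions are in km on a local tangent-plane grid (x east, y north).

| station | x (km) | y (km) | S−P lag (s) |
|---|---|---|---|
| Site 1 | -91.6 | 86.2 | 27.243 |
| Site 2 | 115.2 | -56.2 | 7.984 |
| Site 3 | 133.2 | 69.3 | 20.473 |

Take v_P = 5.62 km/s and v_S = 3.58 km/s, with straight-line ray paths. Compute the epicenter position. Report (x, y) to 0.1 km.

Distance from S−P lag: d = Δt · v_P v_S / (v_P − v_S) = Δt · (5.62·3.58)/(5.62−3.58) ≈ 9.8625·Δt.
So d_Site 1 = 268.69, d_Site 2 = 78.74, d_Site 3 = 201.92 km.
Circle about each station: (x + 91.6)² + (y − 86.2)² = 268.69²; (x − 115.2)² + (y + 56.2)² = 78.74²; (x − 133.2)² + (y − 69.3)² = 201.92².
Subtracting pairs of circle equations eliminates x²+y² and gives linear equations (the radical axes):
413.6 x − 284.8 y = 66602.81
449.6 x − 33.8 y = 38146.36
Solving the 2×2 system: x ≈ 75.5, y ≈ -124.2 km.

x ≈ 75.5 km, y ≈ -124.2 km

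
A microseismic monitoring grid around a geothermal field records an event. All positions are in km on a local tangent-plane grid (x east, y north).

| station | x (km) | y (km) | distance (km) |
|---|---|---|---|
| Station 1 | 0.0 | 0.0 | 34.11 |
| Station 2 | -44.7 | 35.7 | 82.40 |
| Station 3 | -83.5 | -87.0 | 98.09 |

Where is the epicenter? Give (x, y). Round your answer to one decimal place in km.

(-0.9, -34.1)

Circle about each station: x² + y² = 34.11²; (x + 44.7)² + (y − 35.7)² = 82.40²; (x + 83.5)² + (y + 87.0)² = 98.09².
Subtracting the Station 1 equation from the Station 2 and Station 3 equations removes the quadratic terms:
-89.4 x + 71.4 y = -2353.69
-167.0 x − 174.0 y = 6083.09
Solving the 2×2 system: x ≈ -0.9, y ≈ -34.1 km.
Check against Station 1 (with the unrounded x, y): √(x²+y²) = 34.11 ≈ 34.11 km. ✓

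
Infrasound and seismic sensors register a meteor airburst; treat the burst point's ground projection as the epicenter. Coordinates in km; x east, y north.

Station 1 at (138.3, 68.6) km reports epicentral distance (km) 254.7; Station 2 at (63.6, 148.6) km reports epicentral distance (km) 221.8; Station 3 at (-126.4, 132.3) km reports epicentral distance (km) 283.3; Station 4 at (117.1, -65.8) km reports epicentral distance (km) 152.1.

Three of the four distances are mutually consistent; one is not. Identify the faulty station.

Solve using three stations at a time. Using Station 1, Station 3, Station 4 (subtract circle equations pairwise → linear system) gives (x, y) ≈ (-20.6, -130.5).
Distances from that point to each station vs reported:
  Station 1: calculated 254.7 vs reported 254.7 → residual 0.0 km
  Station 2: calculated 291.5 vs reported 221.8 → residual 69.7 km
  Station 3: calculated 283.3 vs reported 283.3 → residual 0.0 km
  Station 4: calculated 152.1 vs reported 152.1 → residual 0.0 km
Station 1, Station 3, Station 4 are mutually consistent (residuals ≈ 0); Station 2 is off by 69.7 km.

Station 2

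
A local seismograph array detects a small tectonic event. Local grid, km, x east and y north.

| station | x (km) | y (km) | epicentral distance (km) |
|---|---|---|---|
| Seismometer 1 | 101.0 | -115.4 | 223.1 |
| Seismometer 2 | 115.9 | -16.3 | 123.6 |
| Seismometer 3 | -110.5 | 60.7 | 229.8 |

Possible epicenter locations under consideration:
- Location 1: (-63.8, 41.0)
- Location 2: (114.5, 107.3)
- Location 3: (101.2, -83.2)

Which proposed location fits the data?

Location 2

For each candidate, compare |candidate − station| to the reported distance:
Location 1: residuals Seismometer 1 4.1, Seismometer 2 65.0, Seismometer 3 179.1 → max 179.1 km
Location 2: residuals Seismometer 1 0.0, Seismometer 2 0.0, Seismometer 3 0.0 → max 0.0 km
Location 3: residuals Seismometer 1 190.9, Seismometer 2 55.1, Seismometer 3 26.2 → max 190.9 km
Only Location 2 has all residuals ≈ 0.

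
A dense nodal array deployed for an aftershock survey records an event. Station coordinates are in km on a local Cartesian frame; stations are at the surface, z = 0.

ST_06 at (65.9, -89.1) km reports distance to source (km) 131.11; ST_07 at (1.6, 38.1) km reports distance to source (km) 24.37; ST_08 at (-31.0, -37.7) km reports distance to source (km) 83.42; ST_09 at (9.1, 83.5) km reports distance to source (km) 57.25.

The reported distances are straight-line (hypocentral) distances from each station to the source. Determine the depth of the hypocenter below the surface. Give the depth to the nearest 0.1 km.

Each station gives a sphere (x−x_i)² + (y−y_i)² + z² = d_i² (stations at z=0).
Subtracting the ST_06 sphere from ST_07 and ST_08: z² cancels, leaving linear equations in x and y:
-128.6 x + 254.4 y = 5768.49
-193.8 x + 102.8 y = 331.61
Solving: x ≈ 14.097, y ≈ 29.801 km (keep extra digits for the depth step; rounded: 14.1, 29.8).
Then from the ST_06 sphere: z² = 131.11² − (x − 65.9)² − (y + 89.1)² with x = 14.097, y = 29.801, so z ≈ 19.205 ≈ 19.2 km.
Check against ST_09 (with the unrounded solution): distance 57.25 ≈ 57.25 km. ✓

depth ≈ 19.2 km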